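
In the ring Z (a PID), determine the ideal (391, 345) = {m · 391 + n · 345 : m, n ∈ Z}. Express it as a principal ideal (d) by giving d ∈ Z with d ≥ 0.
(391, 345) = (23); d = 23

In the PID Z, (a, b) is generated by gcd(a, b). Compute gcd(391, 345) with the extended Euclidean algorithm, tracking rows (r, s, t) with s·391 + t·345 = r:
  row A: (391, 1, 0)   [1·391 + 0·345 = 391]
  row B: (345, 0, 1)   [0·391 + 1·345 = 345]
  391 = 1·345 + 46   → row C = row A − 1·row B = (46, 1, −1)   [check: 1·391 − 1·345 = 46]
  345 = 7·46 + 23   → row D = row B − 7·row C = (23, −7, 8)   [check: −7·391 + 8·345 = 23]
  46 = 2·23 + 0   → remainder 0, stop. gcd = 23 (last nonzero row D).
So gcd(391, 345) = 23, with Bézout identity −7·391 + 8·345 = 23. Containment (⊇): the Bézout identity exhibits 23 as an element of (391, 345), giving (23) ⊆ (391, 345). Containment (⊆): since 23 | 391 and 23 | 345 (391 = 23·17, 345 = 23·15), every Z-linear combination of 391 and 345 is divisible by 23, so (391, 345) ⊆ (23). Therefore (391, 345) = (23), d = 23.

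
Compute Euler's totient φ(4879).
φ(4879) = 3840

φ is multiplicative, with φ(p^e) = p^e − p^(e−1). Factorise 4879 = 7 · 17 · 41. Then
  φ(4879) = (7 − 1) · (17 − 1) · (41 − 1) = 6 · 16 · 40 = 3840.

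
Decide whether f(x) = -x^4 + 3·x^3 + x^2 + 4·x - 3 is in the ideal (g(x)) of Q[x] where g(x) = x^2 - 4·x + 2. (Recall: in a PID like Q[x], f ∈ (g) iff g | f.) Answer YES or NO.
In Q[x] the ideal (g) consists of all multiples of g, so f ∈ (g) iff g | f, i.e. iff the remainder of f on division by g is 0. Divide f by g (g is monic, so eliminate the leading term of the running remainder at each step):
  leading term -x^4: subtract (-x^2)·g(x) = -x^4 + 4·x^3 - 2·x^2, leaving -x^3 + 3·x^2 + 4·x - 3
  leading term -x^3: subtract (-x)·g(x) = -x^3 + 4·x^2 - 2·x, leaving -x^2 + 6·x - 3
  leading term -x^2: subtract (-1)·g(x) = -x^2 + 4·x - 2, leaving 2·x - 1
The remainder r(x) = 2·x - 1 ≠ 0 (and deg r < deg g), so g ∤ f, i.e. f ∉ (g).

Final answer: NO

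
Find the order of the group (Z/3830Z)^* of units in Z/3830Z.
|(Z/3830Z)^*| = 1528

(Z/3830Z)^* consists of the classes a with gcd(a, 3830) = 1, so its order is φ(3830). φ is multiplicative, with φ(p^e) = p^e − p^(e−1). Factorise 3830 = 2 · 5 · 383. Then
  φ(3830) = (2 − 1) · (5 − 1) · (383 − 1) = 1 · 4 · 382 = 1528.
Thus |(Z/3830Z)^*| = 1528.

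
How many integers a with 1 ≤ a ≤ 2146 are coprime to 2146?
1008

The number of a ∈ {1, ..., 2146} with gcd(a, 2146) = 1 is by definition Euler's totient φ(2146). φ is multiplicative, with φ(p^e) = p^e − p^(e−1). Factorise 2146 = 2 · 29 · 37. Then
  φ(2146) = (2 − 1) · (29 − 1) · (37 − 1) = 1 · 28 · 36 = 1008.
So there are 1008 such integers.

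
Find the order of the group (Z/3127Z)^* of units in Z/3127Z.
|(Z/3127Z)^*| = 3016

(Z/3127Z)^* consists of the classes a with gcd(a, 3127) = 1, so its order is φ(3127). φ is multiplicative, with φ(p^e) = p^e − p^(e−1). Factorise 3127 = 53 · 59. Then
  φ(3127) = (53 − 1) · (59 − 1) = 52 · 58 = 3016.
Thus |(Z/3127Z)^*| = 3016.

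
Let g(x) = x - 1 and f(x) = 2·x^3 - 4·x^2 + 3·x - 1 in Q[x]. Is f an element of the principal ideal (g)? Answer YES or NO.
In Q[x] the ideal (g) consists of all multiples of g, so f ∈ (g) iff g | f, i.e. iff the remainder of f on division by g is 0. Divide f by g (g is monic, so eliminate the leading term of the running remainder at each step):
  leading term 2·x^3: subtract (2·x^2)·g(x) = 2·x^3 - 2·x^2, leaving -2·x^2 + 3·x - 1
  leading term -2·x^2: subtract (-2·x)·g(x) = -2·x^2 + 2·x, leaving x - 1
  leading term x: subtract (1)·g(x) = x - 1, leaving 0
The remainder is 0, so f(x) = g(x) · h(x) with h(x) = 2·x^2 - 2·x + 1. Hence g | f, i.e. f ∈ (g).

Final answer: YES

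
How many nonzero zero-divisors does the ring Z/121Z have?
In Z/121Z each nonzero element is either a unit (gcd with 121 is 1) or a zero-divisor (gcd > 1). The number of units is φ(121): factorise 121 = 11^2, so φ(121) = (11^2 − 11^1) = 110 = 110. The nonzero elements number 121 − 1 = 120. Hence the nonzero zero-divisors number 120 − 110 = 10.

Final answer: Z/121Z has 10 nonzero zero-divisors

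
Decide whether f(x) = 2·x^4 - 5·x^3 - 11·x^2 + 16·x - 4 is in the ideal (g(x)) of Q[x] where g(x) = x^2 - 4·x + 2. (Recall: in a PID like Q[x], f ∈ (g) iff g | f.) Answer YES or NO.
In Q[x] the ideal (g) consists of all multiples of g, so f ∈ (g) iff g | f, i.e. iff the remainder of f on division by g is 0. Divide f by g (g is monic, so eliminate the leading term of the running remainder at each step):
  leading term 2·x^4: subtract (2·x^2)·g(x) = 2·x^4 - 8·x^3 + 4·x^2, leaving 3·x^3 - 15·x^2 + 16·x - 4
  leading term 3·x^3: subtract (3·x)·g(x) = 3·x^3 - 12·x^2 + 6·x, leaving -3·x^2 + 10·x - 4
  leading term -3·x^2: subtract (-3)·g(x) = -3·x^2 + 12·x - 6, leaving 2 - 2·x
The remainder r(x) = 2 - 2·x ≠ 0 (and deg r < deg g), so g ∤ f, i.e. f ∉ (g).

Final answer: NO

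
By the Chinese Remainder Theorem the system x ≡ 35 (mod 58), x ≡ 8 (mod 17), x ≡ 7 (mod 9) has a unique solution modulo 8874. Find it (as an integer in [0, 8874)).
The moduli 58, 17, 9 are pairwise coprime, so by the CRT there is a unique solution mod 58·17·9 = 8874.
Solve by successive substitution. Start with x ≡ 35 (mod 58).
  Combine with x ≡ 8 (mod 17): write x = 35 + 58·t and require 35 + 58·t ≡ 8 (mod 17), i.e. 58·t ≡ 8 − 35 ≡ 7 (mod 17). Since 58^(−1) ≡ 5 (mod 17) (58 ≡ 7 (mod 17)), t ≡ 5·7 ≡ 1 (mod 17). So x ≡ 35 + 58·1 = 93 (mod 986).
  Combine with x ≡ 7 (mod 9): write x = 93 + 986·t and require 93 + 986·t ≡ 7 (mod 9), i.e. 986·t ≡ 7 − 93 ≡ 4 (mod 9). Since 986^(−1) ≡ 2 (mod 9) (986 ≡ 5 (mod 9)), t ≡ 2·4 ≡ 8 (mod 9). So x ≡ 93 + 986·8 = 7981 (mod 8874).
Unique solution in [0, 8874): x = 7981.

Final answer: x ≡ 7981 (mod 8874); the representative in [0, 8874) is 7981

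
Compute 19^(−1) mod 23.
Apply the extended Euclidean algorithm to (23, 19), tracking rows (r, s, t) with s·23 + t·19 = r. Each division r_prev = q·r_cur + r_new produces the new row as (previous row) − q·(current row):
  row A: (23, 1, 0)   [1·23 + 0·19 = 23]
  row B: (19, 0, 1)   [0·23 + 1·19 = 19]
  23 = 1·19 + 4   → row C = row A − 1·row B = (4, 1, −1)   [check: 1·23 − 1·19 = 4]
  19 = 4·4 + 3   → row D = row B − 4·row C = (3, −4, 5)   [check: −4·23 + 5·19 = 3]
  4 = 1·3 + 1   → row E = row C − 1·row D = (1, 5, −6)   [check: 5·23 − 6·19 = 1]
  3 = 3·1 + 0   → remainder 0, stop. gcd = 1 (last nonzero row E).
The gcd is 1, so 19 is invertible mod 23. The last nonzero row gives 5·23 − 6·19 = 1, so t = −6. So 19^(−1) ≡ −6 ≡ 17 (mod 23). Verify: 19 · 17 = 323 ≡ 1 (mod 23). ✓

Final answer: 19^(−1) ≡ 17 (mod 23)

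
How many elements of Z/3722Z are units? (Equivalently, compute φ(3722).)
An element a ∈ Z/3722Z is a unit iff gcd(a, 3722) = 1, so the number of units is φ(3722). φ is multiplicative, with φ(p^e) = p^e − p^(e−1). Factorise 3722 = 2 · 1861. Then
  φ(3722) = (2 − 1) · (1861 − 1) = 1 · 1860 = 1860.

Final answer: Z/3722Z has φ(3722) = 1860 units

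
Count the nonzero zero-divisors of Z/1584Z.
Z/1584Z has 1103 nonzero zero-divisors

In Z/1584Z each nonzero element is either a unit (gcd with 1584 is 1) or a zero-divisor (gcd > 1). The number of units is φ(1584): factorise 1584 = 2^4 · 3^2 · 11, so φ(1584) = (2^4 − 2^3) · (3^2 − 3^1) · (11 − 1) = 8 · 6 · 10 = 480. The nonzero elements number 1584 − 1 = 1583. Hence the nonzero zero-divisors number 1583 − 480 = 1103.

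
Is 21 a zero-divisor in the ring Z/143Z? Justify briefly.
gcd(21, 143) = 1, so 21 is a unit in Z/143Z (it has a multiplicative inverse). A unit cannot be a zero-divisor: if 21·b ≡ 0 then multiplying both sides by 21^(−1) gives b ≡ 0. So 21 is not a zero-divisor.

Final answer: NO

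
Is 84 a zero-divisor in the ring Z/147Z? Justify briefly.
YES

gcd(84, 147) = 21 > 1, so 84 is not a unit in Z/147Z. In Z/nZ every nonzero non-unit is a zero-divisor: explicitly, take b = 147/gcd = 7 ≠ 0 (mod 147); then 84·7 = 588 = 4·147, i.e. 84·7 ≡ 0 (mod 147). So 84 is a zero-divisor.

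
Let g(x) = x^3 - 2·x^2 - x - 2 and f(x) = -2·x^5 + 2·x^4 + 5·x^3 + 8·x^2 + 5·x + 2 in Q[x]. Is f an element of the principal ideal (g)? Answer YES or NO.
YES

In Q[x] the ideal (g) consists of all multiples of g, so f ∈ (g) iff g | f, i.e. iff the remainder of f on division by g is 0. Divide f by g (g is monic, so eliminate the leading term of the running remainder at each step):
  leading term -2·x^5: subtract (-2·x^2)·g(x) = -2·x^5 + 4·x^4 + 2·x^3 + 4·x^2, leaving -2·x^4 + 3·x^3 + 4·x^2 + 5·x + 2
  leading term -2·x^4: subtract (-2·x)·g(x) = -2·x^4 + 4·x^3 + 2·x^2 + 4·x, leaving -x^3 + 2·x^2 + x + 2
  leading term -x^3: subtract (-1)·g(x) = -x^3 + 2·x^2 + x + 2, leaving 0
The remainder is 0, so f(x) = g(x) · h(x) with h(x) = -2·x^2 - 2·x - 1. Hence g | f, i.e. f ∈ (g).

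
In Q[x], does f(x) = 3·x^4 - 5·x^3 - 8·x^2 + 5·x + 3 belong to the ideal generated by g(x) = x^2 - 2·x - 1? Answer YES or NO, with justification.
YES

In Q[x] the ideal (g) consists of all multiples of g, so f ∈ (g) iff g | f, i.e. iff the remainder of f on division by g is 0. Divide f by g (g is monic, so eliminate the leading term of the running remainder at each step):
  leading term 3·x^4: subtract (3·x^2)·g(x) = 3·x^4 - 6·x^3 - 3·x^2, leaving x^3 - 5·x^2 + 5·x + 3
  leading term x^3: subtract (x)·g(x) = x^3 - 2·x^2 - x, leaving -3·x^2 + 6·x + 3
  leading term -3·x^2: subtract (-3)·g(x) = -3·x^2 + 6·x + 3, leaving 0
The remainder is 0, so f(x) = g(x) · h(x) with h(x) = 3·x^2 + x - 3. Hence g | f, i.e. f ∈ (g).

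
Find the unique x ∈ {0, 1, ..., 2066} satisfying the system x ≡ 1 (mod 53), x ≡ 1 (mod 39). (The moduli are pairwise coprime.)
The moduli 53, 39 are pairwise coprime, so by the CRT there is a unique solution mod 53·39 = 2067.
Solve by successive substitution. Start with x ≡ 1 (mod 53).
  Combine with x ≡ 1 (mod 39): write x = 1 + 53·t and require 1 + 53·t ≡ 1 (mod 39), i.e. 53·t ≡ 1 − 1 ≡ 0 (mod 39). Since 53^(−1) ≡ 14 (mod 39) (53 ≡ 14 (mod 39)), t ≡ 14·0 ≡ 0 (mod 39). So x ≡ 1 + 53·0 = 1 (mod 2067).
Unique solution in [0, 2067): x = 1.

Final answer: x ≡ 1 (mod 2067); the representative in [0, 2067) is 1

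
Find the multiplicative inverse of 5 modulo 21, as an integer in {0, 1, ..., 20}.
Apply the extended Euclidean algorithm to (21, 5), tracking rows (r, s, t) with s·21 + t·5 = r. Each division r_prev = q·r_cur + r_new produces the new row as (previous row) − q·(current row):
  row A: (21, 1, 0)   [1·21 + 0·5 = 21]
  row B: (5, 0, 1)   [0·21 + 1·5 = 5]
  21 = 4·5 + 1   → row C = row A − 4·row B = (1, 1, −4)   [check: 1·21 − 4·5 = 1]
  5 = 5·1 + 0   → remainder 0, stop. gcd = 1 (last nonzero row C).
The gcd is 1, so 5 is invertible mod 21. The last nonzero row gives 1·21 − 4·5 = 1, so t = −4. So 5^(−1) ≡ −4 ≡ 17 (mod 21). Verify: 5 · 17 = 85 ≡ 1 (mod 21). ✓

Final answer: 5^(−1) ≡ 17 (mod 21)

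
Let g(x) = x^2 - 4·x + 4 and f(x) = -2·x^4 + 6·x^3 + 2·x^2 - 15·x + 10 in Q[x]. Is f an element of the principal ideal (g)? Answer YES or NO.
NO

In Q[x] the ideal (g) consists of all multiples of g, so f ∈ (g) iff g | f, i.e. iff the remainder of f on division by g is 0. Divide f by g (g is monic, so eliminate the leading term of the running remainder at each step):
  leading term -2·x^4: subtract (-2·x^2)·g(x) = -2·x^4 + 8·x^3 - 8·x^2, leaving -2·x^3 + 10·x^2 - 15·x + 10
  leading term -2·x^3: subtract (-2·x)·g(x) = -2·x^3 + 8·x^2 - 8·x, leaving 2·x^2 - 7·x + 10
  leading term 2·x^2: subtract (2)·g(x) = 2·x^2 - 8·x + 8, leaving x + 2
The remainder r(x) = x + 2 ≠ 0 (and deg r < deg g), so g ∤ f, i.e. f ∉ (g).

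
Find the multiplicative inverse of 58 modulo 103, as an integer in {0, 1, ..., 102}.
Apply the extended Euclidean algorithm to (103, 58), tracking rows (r, s, t) with s·103 + t·58 = r. Each division r_prev = q·r_cur + r_new produces the new row as (previous row) − q·(current row):
  row A: (103, 1, 0)   [1·103 + 0·58 = 103]
  row B: (58, 0, 1)   [0·103 + 1·58 = 58]
  103 = 1·58 + 45   → row C = row A − 1·row B = (45, 1, −1)   [check: 1·103 − 1·58 = 45]
  58 = 1·45 + 13   → row D = row B − 1·row C = (13, −1, 2)   [check: −1·103 + 2·58 = 13]
  45 = 3·13 + 6   → row E = row C − 3·row D = (6, 4, −7)   [check: 4·103 − 7·58 = 6]
  13 = 2·6 + 1   → row F = row D − 2·row E = (1, −9, 16)   [check: −9·103 + 16·58 = 1]
  6 = 6·1 + 0   → remainder 0, stop. gcd = 1 (last nonzero row F).
The gcd is 1, so 58 is invertible mod 103. The last nonzero row gives −9·103 + 16·58 = 1, so t = 16. So 58^(−1) ≡ 16 (mod 103). Verify: 58 · 16 = 928 ≡ 1 (mod 103). ✓

Final answer: 58^(−1) ≡ 16 (mod 103)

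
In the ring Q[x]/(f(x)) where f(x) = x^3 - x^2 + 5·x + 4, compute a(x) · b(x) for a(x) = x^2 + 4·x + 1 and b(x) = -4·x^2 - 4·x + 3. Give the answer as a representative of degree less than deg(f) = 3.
First multiply in Q[x] without reducing: a · b = -4·x^4 - 20·x^3 - 17·x^2 + 8·x + 3. Now divide by f(x) = x^3 - x^2 + 5·x + 4, eliminating the leading term at each step:
  leading term -4·x^4: subtract (-4·x)·f(x) = -4·x^4 + 4·x^3 - 20·x^2 - 16·x, leaving -24·x^3 + 3·x^2 + 24·x + 3
  leading term -24·x^3: subtract (-24)·f(x) = -24·x^3 + 24·x^2 - 120·x - 96, leaving -21·x^2 + 144·x + 99
The degree is now < 3, so this is the remainder. Hence a · b ≡ -21·x^2 + 144·x + 99 in Q[x]/(f).

Final answer: a · b ≡ -21·x^2 + 144·x + 99 (mod f(x))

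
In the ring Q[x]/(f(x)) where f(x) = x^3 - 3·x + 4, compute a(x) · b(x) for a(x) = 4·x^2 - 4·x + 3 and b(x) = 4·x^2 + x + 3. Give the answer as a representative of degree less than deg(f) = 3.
a · b ≡ 68·x^2 - 109·x + 57 (mod f(x))

First multiply in Q[x] without reducing: a · b = 16·x^4 - 12·x^3 + 20·x^2 - 9·x + 9. Now divide by f(x) = x^3 - 3·x + 4, eliminating the leading term at each step:
  leading term 16·x^4: subtract (16·x)·f(x) = 16·x^4 - 48·x^2 + 64·x, leaving -12·x^3 + 68·x^2 - 73·x + 9
  leading term -12·x^3: subtract (-12)·f(x) = -12·x^3 + 36·x - 48, leaving 68·x^2 - 109·x + 57
The degree is now < 3, so this is the remainder. Hence a · b ≡ 68·x^2 - 109·x + 57 in Q[x]/(f).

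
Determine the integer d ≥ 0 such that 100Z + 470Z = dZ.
(100, 470) = (10); d = 10

In the PID Z, (a, b) is generated by gcd(a, b). Compute gcd(470, 100) with the extended Euclidean algorithm, tracking rows (r, s, t) with s·470 + t·100 = r:
  row A: (470, 1, 0)   [1·470 + 0·100 = 470]
  row B: (100, 0, 1)   [0·470 + 1·100 = 100]
  470 = 4·100 + 70   → row C = row A − 4·row B = (70, 1, −4)   [check: 1·470 − 4·100 = 70]
  100 = 1·70 + 30   → row D = row B − 1·row C = (30, −1, 5)   [check: −1·470 + 5·100 = 30]
  70 = 2·30 + 10   → row E = row C − 2·row D = (10, 3, −14)   [check: 3·470 − 14·100 = 10]
  30 = 3·10 + 0   → remainder 0, stop. gcd = 10 (last nonzero row E).
So gcd(100, 470) = 10, with Bézout identity 3·470 − 14·100 = 10. Containment (⊇): the Bézout identity exhibits 10 as an element of (100, 470), giving (10) ⊆ (100, 470). Containment (⊆): since 10 | 100 and 10 | 470 (100 = 10·10, 470 = 10·47), every Z-linear combination of 100 and 470 is divisible by 10, so (100, 470) ⊆ (10). Therefore (100, 470) = (10), d = 10.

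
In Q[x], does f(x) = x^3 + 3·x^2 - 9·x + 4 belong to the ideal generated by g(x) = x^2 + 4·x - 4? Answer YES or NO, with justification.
In Q[x] the ideal (g) consists of all multiples of g, so f ∈ (g) iff g | f, i.e. iff the remainder of f on division by g is 0. Divide f by g (g is monic, so eliminate the leading term of the running remainder at each step):
  leading term x^3: subtract (x)·g(x) = x^3 + 4·x^2 - 4·x, leaving -x^2 - 5·x + 4
  leading term -x^2: subtract (-1)·g(x) = -x^2 - 4·x + 4, leaving -x
The remainder r(x) = -x ≠ 0 (and deg r < deg g), so g ∤ f, i.e. f ∉ (g).

Final answer: NO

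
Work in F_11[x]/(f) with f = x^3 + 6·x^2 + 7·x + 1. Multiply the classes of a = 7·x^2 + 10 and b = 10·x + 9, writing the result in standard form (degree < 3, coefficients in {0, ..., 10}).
Multiply as integer polynomials: a · b = 70·x^3 + 63·x^2 + 100·x + 90. Reducing coefficients mod 11: a · b ≡ 4·x^3 + 8·x^2 + x + 2. Now divide by f(x) = x^3 + 6·x^2 + 7·x + 1 in F_11[x], eliminating the leading term at each step:
  leading term 4·x^3: subtract (4)·f(x) = 4·x^3 + 2·x^2 + 6·x + 4, leaving 6·x^2 + 6·x + 9 (coefficients mod 11)
The degree is now < 3, so this is the remainder. Hence a · b ≡ 6·x^2 + 6·x + 9 in F_11[x]/(f).

Final answer: a · b ≡ 6·x^2 + 6·x + 9 (mod f(x))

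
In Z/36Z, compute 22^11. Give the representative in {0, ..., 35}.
16

Use repeated squaring. Binary(11) = 1011. Walk through the bits of the exponent 11 left-to-right: at each bit after the leading one, square the running value, then multiply by 22 if the bit is 1 (always reducing mod 36):
  bit 1 = 1 (leading): start with 22.
  bit 2 = 0: square 22^2 = 484 ≡ 16 (mod 36).
  bit 3 = 1: square 16^2 = 256 ≡ 4; bit is 1, so multiply 4·22 = 88 ≡ 16 (mod 36).
  bit 4 = 1: square 16^2 = 256 ≡ 4; bit is 1, so multiply 4·22 = 88 ≡ 16 (mod 36).
Final value: 22^11 ≡ 16 (mod 36).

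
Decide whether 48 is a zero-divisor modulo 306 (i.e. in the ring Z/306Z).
gcd(48, 306) = 6 > 1, so 48 is not a unit in Z/306Z. In Z/nZ every nonzero non-unit is a zero-divisor: explicitly, take b = 306/gcd = 51 ≠ 0 (mod 306); then 48·51 = 2448 = 8·306, i.e. 48·51 ≡ 0 (mod 306). So 48 is a zero-divisor.

Final answer: YES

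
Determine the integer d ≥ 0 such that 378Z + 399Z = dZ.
(378, 399) = (21); d = 21

In the PID Z, (a, b) is generated by gcd(a, b). Compute gcd(399, 378) with the extended Euclidean algorithm, tracking rows (r, s, t) with s·399 + t·378 = r:
  row A: (399, 1, 0)   [1·399 + 0·378 = 399]
  row B: (378, 0, 1)   [0·399 + 1·378 = 378]
  399 = 1·378 + 21   → row C = row A − 1·row B = (21, 1, −1)   [check: 1·399 − 1·378 = 21]
  378 = 18·21 + 0   → remainder 0, stop. gcd = 21 (last nonzero row C).
So gcd(378, 399) = 21, with Bézout identity 1·399 − 1·378 = 21. Containment (⊇): the Bézout identity exhibits 21 as an element of (378, 399), giving (21) ⊆ (378, 399). Containment (⊆): since 21 | 378 and 21 | 399 (378 = 21·18, 399 = 21·19), every Z-linear combination of 378 and 399 is divisible by 21, so (378, 399) ⊆ (21). Therefore (378, 399) = (21), d = 21.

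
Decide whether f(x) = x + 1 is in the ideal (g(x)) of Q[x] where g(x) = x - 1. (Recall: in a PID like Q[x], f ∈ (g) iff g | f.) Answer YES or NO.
In Q[x] the ideal (g) consists of all multiples of g, so f ∈ (g) iff g | f, i.e. iff the remainder of f on division by g is 0. Divide f by g (g is monic, so eliminate the leading term of the running remainder at each step):
  leading term x: subtract (1)·g(x) = x - 1, leaving 2
The remainder r(x) = 2 ≠ 0 (and deg r < deg g), so g ∤ f, i.e. f ∉ (g).

Final answer: NO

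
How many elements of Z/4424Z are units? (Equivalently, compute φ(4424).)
An element a ∈ Z/4424Z is a unit iff gcd(a, 4424) = 1, so the number of units is φ(4424). φ is multiplicative, with φ(p^e) = p^e − p^(e−1). Factorise 4424 = 2^3 · 7 · 79. Then
  φ(4424) = (2^3 − 2^2) · (7 − 1) · (79 − 1) = 4 · 6 · 78 = 1872.

Final answer: Z/4424Z has φ(4424) = 1872 units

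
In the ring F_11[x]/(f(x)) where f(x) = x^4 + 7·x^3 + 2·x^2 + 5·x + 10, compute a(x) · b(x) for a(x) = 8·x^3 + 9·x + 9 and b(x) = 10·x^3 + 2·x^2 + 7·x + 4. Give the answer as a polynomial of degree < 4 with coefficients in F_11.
Multiply as integer polynomials: a · b = 80·x^6 + 16·x^5 + 146·x^4 + 140·x^3 + 81·x^2 + 99·x + 36. Reducing coefficients mod 11: a · b ≡ 3·x^6 + 5·x^5 + 3·x^4 + 8·x^3 + 4·x^2 + 3. Now divide by f(x) = x^4 + 7·x^3 + 2·x^2 + 5·x + 10 in F_11[x], eliminating the leading term at each step:
  leading term 3·x^6: subtract (3·x^2)·f(x) = 3·x^6 + 10·x^5 + 6·x^4 + 4·x^3 + 8·x^2, leaving 6·x^5 + 8·x^4 + 4·x^3 + 7·x^2 + 3 (coefficients mod 11)
  leading term 6·x^5: subtract (6·x)·f(x) = 6·x^5 + 9·x^4 + x^3 + 8·x^2 + 5·x, leaving 10·x^4 + 3·x^3 + 10·x^2 + 6·x + 3 (coefficients mod 11)
  leading term 10·x^4: subtract (10)·f(x) = 10·x^4 + 4·x^3 + 9·x^2 + 6·x + 1, leaving 10·x^3 + x^2 + 2 (coefficients mod 11)
The degree is now < 4, so this is the remainder. Hence a · b ≡ 10·x^3 + x^2 + 2 in F_11[x]/(f).

Final answer: a · b ≡ 10·x^3 + x^2 + 2 (mod f(x))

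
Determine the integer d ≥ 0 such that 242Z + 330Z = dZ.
In the PID Z, (a, b) is generated by gcd(a, b). Compute gcd(330, 242) with the extended Euclidean algorithm, tracking rows (r, s, t) with s·330 + t·242 = r:
  row A: (330, 1, 0)   [1·330 + 0·242 = 330]
  row B: (242, 0, 1)   [0·330 + 1·242 = 242]
  330 = 1·242 + 88   → row C = row A − 1·row B = (88, 1, −1)   [check: 1·330 − 1·242 = 88]
  242 = 2·88 + 66   → row D = row B − 2·row C = (66, −2, 3)   [check: −2·330 + 3·242 = 66]
  88 = 1·66 + 22   → row E = row C − 1·row D = (22, 3, −4)   [check: 3·330 − 4·242 = 22]
  66 = 3·22 + 0   → remainder 0, stop. gcd = 22 (last nonzero row E).
So gcd(242, 330) = 22, with Bézout identity 3·330 − 4·242 = 22. Containment (⊇): the Bézout identity exhibits 22 as an element of (242, 330), giving (22) ⊆ (242, 330). Containment (⊆): since 22 | 242 and 22 | 330 (242 = 22·11, 330 = 22·15), every Z-linear combination of 242 and 330 is divisible by 22, so (242, 330) ⊆ (22). Therefore (242, 330) = (22), d = 22.

Final answer: (242, 330) = (22); d = 22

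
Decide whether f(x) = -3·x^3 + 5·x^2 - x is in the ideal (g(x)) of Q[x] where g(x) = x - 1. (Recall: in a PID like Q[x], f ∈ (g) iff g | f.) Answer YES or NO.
In Q[x] the ideal (g) consists of all multiples of g, so f ∈ (g) iff g | f, i.e. iff the remainder of f on division by g is 0. Divide f by g (g is monic, so eliminate the leading term of the running remainder at each step):
  leading term -3·x^3: subtract (-3·x^2)·g(x) = -3·x^3 + 3·x^2, leaving 2·x^2 - x
  leading term 2·x^2: subtract (2·x)·g(x) = 2·x^2 - 2·x, leaving x
  leading term x: subtract (1)·g(x) = x - 1, leaving 1
The remainder r(x) = 1 ≠ 0 (and deg r < deg g), so g ∤ f, i.e. f ∉ (g).

Final answer: NO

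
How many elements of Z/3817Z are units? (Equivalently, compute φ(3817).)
Z/3817Z has φ(3817) = 3460 units

An element a ∈ Z/3817Z is a unit iff gcd(a, 3817) = 1, so the number of units is φ(3817). φ is multiplicative, with φ(p^e) = p^e − p^(e−1). Factorise 3817 = 11 · 347. Then
  φ(3817) = (11 − 1) · (347 − 1) = 10 · 346 = 3460.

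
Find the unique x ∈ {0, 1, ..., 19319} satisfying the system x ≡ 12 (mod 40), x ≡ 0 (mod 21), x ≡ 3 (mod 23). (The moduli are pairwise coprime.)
The moduli 40, 21, 23 are pairwise coprime, so by the CRT there is a unique solution mod 40·21·23 = 19320.
Solve by successive substitution. Start with x ≡ 12 (mod 40).
  Combine with x ≡ 0 (mod 21): write x = 12 + 40·t and require 12 + 40·t ≡ 0 (mod 21), i.e. 40·t ≡ 0 − 12 ≡ 9 (mod 21). Since 40^(−1) ≡ 10 (mod 21) (40 ≡ 19 (mod 21)), t ≡ 10·9 ≡ 6 (mod 21). So x ≡ 12 + 40·6 = 252 (mod 840).
  Combine with x ≡ 3 (mod 23): write x = 252 + 840·t and require 252 + 840·t ≡ 3 (mod 23), i.e. 840·t ≡ 3 − 252 ≡ 4 (mod 23). Since 840^(−1) ≡ 2 (mod 23) (840 ≡ 12 (mod 23)), t ≡ 2·4 ≡ 8 (mod 23). So x ≡ 252 + 840·8 = 6972 (mod 19320).
Unique solution in [0, 19320): x = 6972.

Final answer: x ≡ 6972 (mod 19320); the representative in [0, 19320) is 6972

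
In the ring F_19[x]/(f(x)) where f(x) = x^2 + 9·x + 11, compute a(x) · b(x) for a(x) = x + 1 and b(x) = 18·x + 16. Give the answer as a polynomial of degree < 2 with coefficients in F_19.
a · b ≡ 5·x + 8 (mod f(x))

Multiply as integer polynomials: a · b = 18·x^2 + 34·x + 16. Reducing coefficients mod 19: a · b ≡ 18·x^2 + 15·x + 16. Now divide by f(x) = x^2 + 9·x + 11 in F_19[x], eliminating the leading term at each step:
  leading term 18·x^2: subtract (18)·f(x) = 18·x^2 + 10·x + 8, leaving 5·x + 8 (coefficients mod 19)
The degree is now < 2, so this is the remainder. Hence a · b ≡ 5·x + 8 in F_19[x]/(f).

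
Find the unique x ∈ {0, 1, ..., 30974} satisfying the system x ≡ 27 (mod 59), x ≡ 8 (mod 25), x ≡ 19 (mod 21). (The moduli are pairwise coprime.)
x ≡ 21208 (mod 30975); the representative in [0, 30975) is 21208

The moduli 59, 25, 21 are pairwise coprime, so by the CRT there is a unique solution mod 59·25·21 = 30975.
Solve by successive substitution. Start with x ≡ 27 (mod 59).
  Combine with x ≡ 8 (mod 25): write x = 27 + 59·t and require 27 + 59·t ≡ 8 (mod 25), i.e. 59·t ≡ 8 − 27 ≡ 6 (mod 25). Since 59^(−1) ≡ 14 (mod 25) (59 ≡ 9 (mod 25)), t ≡ 14·6 ≡ 9 (mod 25). So x ≡ 27 + 59·9 = 558 (mod 1475).
  Combine with x ≡ 19 (mod 21): write x = 558 + 1475·t and require 558 + 1475·t ≡ 19 (mod 21), i.e. 1475·t ≡ 19 − 558 ≡ 7 (mod 21). Since 1475^(−1) ≡ 17 (mod 21) (1475 ≡ 5 (mod 21)), t ≡ 17·7 ≡ 14 (mod 21). So x ≡ 558 + 1475·14 = 21208 (mod 30975).
Unique solution in [0, 30975): x = 21208.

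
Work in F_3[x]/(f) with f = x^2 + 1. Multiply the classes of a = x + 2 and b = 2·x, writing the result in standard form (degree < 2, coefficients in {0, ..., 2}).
a · b ≡ x + 1 (mod f(x))

Multiply as integer polynomials: a · b = 2·x^2 + 4·x. Reducing coefficients mod 3: a · b ≡ 2·x^2 + x. Now divide by f(x) = x^2 + 1 in F_3[x], eliminating the leading term at each step:
  leading term 2·x^2: subtract (2)·f(x) = 2·x^2 + 2, leaving x + 1 (coefficients mod 3)
The degree is now < 2, so this is the remainder. Hence a · b ≡ x + 1 in F_3[x]/(f).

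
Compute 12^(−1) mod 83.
Apply the extended Euclidean algorithm to (83, 12), tracking rows (r, s, t) with s·83 + t·12 = r. Each division r_prev = q·r_cur + r_new produces the new row as (previous row) − q·(current row):
  row A: (83, 1, 0)   [1·83 + 0·12 = 83]
  row B: (12, 0, 1)   [0·83 + 1·12 = 12]
  83 = 6·12 + 11   → row C = row A − 6·row B = (11, 1, −6)   [check: 1·83 − 6·12 = 11]
  12 = 1·11 + 1   → row D = row B − 1·row C = (1, −1, 7)   [check: −1·83 + 7·12 = 1]
  11 = 11·1 + 0   → remainder 0, stop. gcd = 1 (last nonzero row D).
The gcd is 1, so 12 is invertible mod 83. The last nonzero row gives −1·83 + 7·12 = 1, so t = 7. So 12^(−1) ≡ 7 (mod 83). Verify: 12 · 7 = 84 ≡ 1 (mod 83). ✓

Final answer: 12^(−1) ≡ 7 (mod 83)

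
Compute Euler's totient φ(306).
φ is multiplicative, with φ(p^e) = p^e − p^(e−1). Factorise 306 = 2 · 3^2 · 17. Then
  φ(306) = (2 − 1) · (3^2 − 3^1) · (17 − 1) = 1 · 6 · 16 = 96.

Final answer: φ(306) = 96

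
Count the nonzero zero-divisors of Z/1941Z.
In Z/1941Z each nonzero element is either a unit (gcd with 1941 is 1) or a zero-divisor (gcd > 1). The number of units is φ(1941): factorise 1941 = 3 · 647, so φ(1941) = (3 − 1) · (647 − 1) = 2 · 646 = 1292. The nonzero elements number 1941 − 1 = 1940. Hence the nonzero zero-divisors number 1940 − 1292 = 648.

Final answer: Z/1941Z has 648 nonzero zero-divisors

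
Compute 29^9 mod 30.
Use repeated squaring. Binary(9) = 1001. Walk through the bits of the exponent 9 left-to-right: at each bit after the leading one, square the running value, then multiply by 29 if the bit is 1 (always reducing mod 30):
  bit 1 = 1 (leading): start with 29.
  bit 2 = 0: square 29^2 = 841 ≡ 1 (mod 30).
  bit 3 = 0: square 1^2 = 1 (mod 30).
  bit 4 = 1: square 1^2 = 1; bit is 1, so multiply 1·29 = 29 (mod 30).
Final value: 29^9 ≡ 29 (mod 30).

Final answer: 29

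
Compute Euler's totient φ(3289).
φ(3289) = 2640

φ is multiplicative, with φ(p^e) = p^e − p^(e−1). Factorise 3289 = 11 · 13 · 23. Then
  φ(3289) = (11 − 1) · (13 − 1) · (23 − 1) = 10 · 12 · 22 = 2640.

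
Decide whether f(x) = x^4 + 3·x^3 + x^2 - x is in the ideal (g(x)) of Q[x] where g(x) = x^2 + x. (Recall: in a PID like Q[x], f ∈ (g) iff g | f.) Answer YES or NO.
YES

In Q[x] the ideal (g) consists of all multiples of g, so f ∈ (g) iff g | f, i.e. iff the remainder of f on division by g is 0. Divide f by g (g is monic, so eliminate the leading term of the running remainder at each step):
  leading term x^4: subtract (x^2)·g(x) = x^4 + x^3, leaving 2·x^3 + x^2 - x
  leading term 2·x^3: subtract (2·x)·g(x) = 2·x^3 + 2·x^2, leaving -x^2 - x
  leading term -x^2: subtract (-1)·g(x) = -x^2 - x, leaving 0
The remainder is 0, so f(x) = g(x) · h(x) with h(x) = x^2 + 2·x - 1. Hence g | f, i.e. f ∈ (g).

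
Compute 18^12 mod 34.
Use repeated squaring. Binary(12) = 1100. Walk through the bits of the exponent 12 left-to-right: at each bit after the leading one, square the running value, then multiply by 18 if the bit is 1 (always reducing mod 34):
  bit 1 = 1 (leading): start with 18.
  bit 2 = 1: square 18^2 = 324 ≡ 18; bit is 1, so multiply 18·18 = 324 ≡ 18 (mod 34).
  bit 3 = 0: square 18^2 = 324 ≡ 18 (mod 34).
  bit 4 = 0: square 18^2 = 324 ≡ 18 (mod 34).
Final value: 18^12 ≡ 18 (mod 34).

Final answer: 18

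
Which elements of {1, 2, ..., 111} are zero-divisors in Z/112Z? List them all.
nonzero zero-divisors of Z/112Z = {2, 4, 6, 7, 8, 10, 12, 14, 16, 18, 20, 21, 22, 24, 26, 28, 30, 32, 34, 35, 36, 38, 40, 42, 44, 46, 48, 49, 50, 52, 54, 56, 58, 60, 62, 63, 64, 66, 68, 70, 72, 74, 76, 77, 78, 80, 82, 84, 86, 88, 90, 91, 92, 94, 96, 98, 100, 102, 104, 105, 106, 108, 110}

An element a ∈ Z/112Z (with a ≠ 0) is a zero-divisor iff gcd(a, 112) > 1 (because a is a unit precisely when gcd(a, n) = 1, and in Z/nZ every nonzero, non-unit element is a zero-divisor). Scan a = 1, ..., 111 and keep those with gcd(a, 112) > 1:
  gcd(2, 112) = 2, gcd(4, 112) = 4, gcd(6, 112) = 2, gcd(7, 112) = 7, gcd(8, 112) = 8, gcd(10, 112) = 2, gcd(12, 112) = 4, gcd(14, 112) = 14, gcd(16, 112) = 16, gcd(18, 112) = 2, gcd(20, 112) = 4, gcd(21, 112) = 7, gcd(22, 112) = 2, gcd(24, 112) = 8, gcd(26, 112) = 2, gcd(28, 112) = 28, gcd(30, 112) = 2, gcd(32, 112) = 16, gcd(34, 112) = 2, gcd(35, 112) = 7, gcd(36, 112) = 4, gcd(38, 112) = 2, gcd(40, 112) = 8, gcd(42, 112) = 14, gcd(44, 112) = 4, gcd(46, 112) = 2, gcd(48, 112) = 16, gcd(49, 112) = 7, gcd(50, 112) = 2, gcd(52, 112) = 4, gcd(54, 112) = 2, gcd(56, 112) = 56, gcd(58, 112) = 2, gcd(60, 112) = 4, gcd(62, 112) = 2, gcd(63, 112) = 7, gcd(64, 112) = 16, gcd(66, 112) = 2, gcd(68, 112) = 4, gcd(70, 112) = 14, gcd(72, 112) = 8, gcd(74, 112) = 2, gcd(76, 112) = 4, gcd(77, 112) = 7, gcd(78, 112) = 2, gcd(80, 112) = 16, gcd(82, 112) = 2, gcd(84, 112) = 28, gcd(86, 112) = 2, gcd(88, 112) = 8, gcd(90, 112) = 2, gcd(91, 112) = 7, gcd(92, 112) = 4, gcd(94, 112) = 2, gcd(96, 112) = 16, gcd(98, 112) = 14, gcd(100, 112) = 4, gcd(102, 112) = 2, gcd(104, 112) = 8, gcd(105, 112) = 7, gcd(106, 112) = 2, gcd(108, 112) = 4, gcd(110, 112) = 2.
All other a ∈ {1, ..., 111} have gcd(a, 112) = 1 and are units. So the nonzero zero-divisors are exactly the 63 values of a appearing in this scan.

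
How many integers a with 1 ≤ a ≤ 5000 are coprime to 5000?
The number of a ∈ {1, ..., 5000} with gcd(a, 5000) = 1 is by definition Euler's totient φ(5000). φ is multiplicative, with φ(p^e) = p^e − p^(e−1). Factorise 5000 = 2^3 · 5^4. Then
  φ(5000) = (2^3 − 2^2) · (5^4 − 5^3) = 4 · 500 = 2000.
So there are 2000 such integers.

Final answer: 2000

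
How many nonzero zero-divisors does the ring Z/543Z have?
In Z/543Z each nonzero element is either a unit (gcd with 543 is 1) or a zero-divisor (gcd > 1). The number of units is φ(543): factorise 543 = 3 · 181, so φ(543) = (3 − 1) · (181 − 1) = 2 · 180 = 360. The nonzero elements number 543 − 1 = 542. Hence the nonzero zero-divisors number 542 − 360 = 182.

Final answer: Z/543Z has 182 nonzero zero-divisors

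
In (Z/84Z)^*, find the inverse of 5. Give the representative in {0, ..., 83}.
5^(−1) ≡ 17 (mod 84)

Apply the extended Euclidean algorithm to (84, 5), tracking rows (r, s, t) with s·84 + t·5 = r. Each division r_prev = q·r_cur + r_new produces the new row as (previous row) − q·(current row):
  row A: (84, 1, 0)   [1·84 + 0·5 = 84]
  row B: (5, 0, 1)   [0·84 + 1·5 = 5]
  84 = 16·5 + 4   → row C = row A − 16·row B = (4, 1, −16)   [check: 1·84 − 16·5 = 4]
  5 = 1·4 + 1   → row D = row B − 1·row C = (1, −1, 17)   [check: −1·84 + 17·5 = 1]
  4 = 4·1 + 0   → remainder 0, stop. gcd = 1 (last nonzero row D).
The gcd is 1, so 5 is invertible mod 84. The last nonzero row gives −1·84 + 17·5 = 1, so t = 17. So 5^(−1) ≡ 17 (mod 84). Verify: 5 · 17 = 85 ≡ 1 (mod 84). ✓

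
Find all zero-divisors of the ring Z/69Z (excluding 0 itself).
An element a ∈ Z/69Z (with a ≠ 0) is a zero-divisor iff gcd(a, 69) > 1 (because a is a unit precisely when gcd(a, n) = 1, and in Z/nZ every nonzero, non-unit element is a zero-divisor). Scan a = 1, ..., 68 and keep those with gcd(a, 69) > 1:
  gcd(3, 69) = 3, gcd(6, 69) = 3, gcd(9, 69) = 3, gcd(12, 69) = 3, gcd(15, 69) = 3, gcd(18, 69) = 3, gcd(21, 69) = 3, gcd(23, 69) = 23, gcd(24, 69) = 3, gcd(27, 69) = 3, gcd(30, 69) = 3, gcd(33, 69) = 3, gcd(36, 69) = 3, gcd(39, 69) = 3, gcd(42, 69) = 3, gcd(45, 69) = 3, gcd(46, 69) = 23, gcd(48, 69) = 3, gcd(51, 69) = 3, gcd(54, 69) = 3, gcd(57, 69) = 3, gcd(60, 69) = 3, gcd(63, 69) = 3, gcd(66, 69) = 3.
All other a ∈ {1, ..., 68} have gcd(a, 69) = 1 and are units. So the nonzero zero-divisors are exactly the 24 values of a appearing in this scan.

Final answer: nonzero zero-divisors of Z/69Z = {3, 6, 9, 12, 15, 18, 21, 23, 24, 27, 30, 33, 36, 39, 42, 45, 46, 48, 51, 54, 57, 60, 63, 66}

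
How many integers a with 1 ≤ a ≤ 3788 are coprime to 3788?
1892

The number of a ∈ {1, ..., 3788} with gcd(a, 3788) = 1 is by definition Euler's totient φ(3788). φ is multiplicative, with φ(p^e) = p^e − p^(e−1). Factorise 3788 = 2^2 · 947. Then
  φ(3788) = (2^2 − 2^1) · (947 − 1) = 2 · 946 = 1892.
So there are 1892 such integers.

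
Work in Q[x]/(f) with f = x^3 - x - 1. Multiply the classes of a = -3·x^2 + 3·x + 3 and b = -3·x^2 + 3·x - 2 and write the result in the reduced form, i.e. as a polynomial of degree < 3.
First multiply in Q[x] without reducing: a · b = 9·x^4 - 18·x^3 + 6·x^2 + 3·x - 6. Now divide by f(x) = x^3 - x - 1, eliminating the leading term at each step:
  leading term 9·x^4: subtract (9·x)·f(x) = 9·x^4 - 9·x^2 - 9·x, leaving -18·x^3 + 15·x^2 + 12·x - 6
  leading term -18·x^3: subtract (-18)·f(x) = -18·x^3 + 18·x + 18, leaving 15·x^2 - 6·x - 24
The degree is now < 3, so this is the remainder. Hence a · b ≡ 15·x^2 - 6·x - 24 in Q[x]/(f).

Final answer: a · b ≡ 15·x^2 - 6·x - 24 (mod f(x))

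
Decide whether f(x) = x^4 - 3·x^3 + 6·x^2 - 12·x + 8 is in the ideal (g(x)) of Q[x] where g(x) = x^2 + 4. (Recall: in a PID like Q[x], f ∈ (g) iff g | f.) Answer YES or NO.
YES

In Q[x] the ideal (g) consists of all multiples of g, so f ∈ (g) iff g | f, i.e. iff the remainder of f on division by g is 0. Divide f by g (g is monic, so eliminate the leading term of the running remainder at each step):
  leading term x^4: subtract (x^2)·g(x) = x^4 + 4·x^2, leaving -3·x^3 + 2·x^2 - 12·x + 8
  leading term -3·x^3: subtract (-3·x)·g(x) = -3·x^3 - 12·x, leaving 2·x^2 + 8
  leading term 2·x^2: subtract (2)·g(x) = 2·x^2 + 8, leaving 0
The remainder is 0, so f(x) = g(x) · h(x) with h(x) = x^2 - 3·x + 2. Hence g | f, i.e. f ∈ (g).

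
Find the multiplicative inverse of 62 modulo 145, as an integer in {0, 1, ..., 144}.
62^(−1) ≡ 138 (mod 145)

Apply the extended Euclidean algorithm to (145, 62), tracking rows (r, s, t) with s·145 + t·62 = r. Each division r_prev = q·r_cur + r_new produces the new row as (previous row) − q·(current row):
  row A: (145, 1, 0)   [1·145 + 0·62 = 145]
  row B: (62, 0, 1)   [0·145 + 1·62 = 62]
  145 = 2·62 + 21   → row C = row A − 2·row B = (21, 1, −2)   [check: 1·145 − 2·62 = 21]
  62 = 2·21 + 20   → row D = row B − 2·row C = (20, −2, 5)   [check: −2·145 + 5·62 = 20]
  21 = 1·20 + 1   → row E = row C − 1·row D = (1, 3, −7)   [check: 3·145 − 7·62 = 1]
  20 = 20·1 + 0   → remainder 0, stop. gcd = 1 (last nonzero row E).
The gcd is 1, so 62 is invertible mod 145. The last nonzero row gives 3·145 − 7·62 = 1, so t = −7. So 62^(−1) ≡ −7 ≡ 138 (mod 145). Verify: 62 · 138 = 8556 ≡ 1 (mod 145). ✓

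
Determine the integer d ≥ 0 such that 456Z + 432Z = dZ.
(456, 432) = (24); d = 24

In the PID Z, (a, b) is generated by gcd(a, b). Compute gcd(456, 432) with the extended Euclidean algorithm, tracking rows (r, s, t) with s·456 + t·432 = r:
  row A: (456, 1, 0)   [1·456 + 0·432 = 456]
  row B: (432, 0, 1)   [0·456 + 1·432 = 432]
  456 = 1·432 + 24   → row C = row A − 1·row B = (24, 1, −1)   [check: 1·456 − 1·432 = 24]
  432 = 18·24 + 0   → remainder 0, stop. gcd = 24 (last nonzero row C).
So gcd(456, 432) = 24, with Bézout identity 1·456 − 1·432 = 24. Containment (⊇): the Bézout identity exhibits 24 as an element of (456, 432), giving (24) ⊆ (456, 432). Containment (⊆): since 24 | 456 and 24 | 432 (456 = 24·19, 432 = 24·18), every Z-linear combination of 456 and 432 is divisible by 24, so (456, 432) ⊆ (24). Therefore (456, 432) = (24), d = 24.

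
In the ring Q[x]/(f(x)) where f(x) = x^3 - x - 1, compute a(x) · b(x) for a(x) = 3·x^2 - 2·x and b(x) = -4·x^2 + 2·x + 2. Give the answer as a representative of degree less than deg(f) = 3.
First multiply in Q[x] without reducing: a · b = -12·x^4 + 14·x^3 + 2·x^2 - 4·x. Now divide by f(x) = x^3 - x - 1, eliminating the leading term at each step:
  leading term -12·x^4: subtract (-12·x)·f(x) = -12·x^4 + 12·x^2 + 12·x, leaving 14·x^3 - 10·x^2 - 16·x
  leading term 14·x^3: subtract (14)·f(x) = 14·x^3 - 14·x - 14, leaving -10·x^2 - 2·x + 14
The degree is now < 3, so this is the remainder. Hence a · b ≡ -10·x^2 - 2·x + 14 in Q[x]/(f).

Final answer: a · b ≡ -10·x^2 - 2·x + 14 (mod f(x))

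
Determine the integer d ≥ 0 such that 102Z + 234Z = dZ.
In the PID Z, (a, b) is generated by gcd(a, b). Compute gcd(234, 102) with the extended Euclidean algorithm, tracking rows (r, s, t) with s·234 + t·102 = r:
  row A: (234, 1, 0)   [1·234 + 0·102 = 234]
  row B: (102, 0, 1)   [0·234 + 1·102 = 102]
  234 = 2·102 + 30   → row C = row A − 2·row B = (30, 1, −2)   [check: 1·234 − 2·102 = 30]
  102 = 3·30 + 12   → row D = row B − 3·row C = (12, −3, 7)   [check: −3·234 + 7·102 = 12]
  30 = 2·12 + 6   → row E = row C − 2·row D = (6, 7, −16)   [check: 7·234 − 16·102 = 6]
  12 = 2·6 + 0   → remainder 0, stop. gcd = 6 (last nonzero row E).
So gcd(102, 234) = 6, with Bézout identity 7·234 − 16·102 = 6. Containment (⊇): the Bézout identity exhibits 6 as an element of (102, 234), giving (6) ⊆ (102, 234). Containment (⊆): since 6 | 102 and 6 | 234 (102 = 6·17, 234 = 6·39), every Z-linear combination of 102 and 234 is divisible by 6, so (102, 234) ⊆ (6). Therefore (102, 234) = (6), d = 6.

Final answer: (102, 234) = (6); d = 6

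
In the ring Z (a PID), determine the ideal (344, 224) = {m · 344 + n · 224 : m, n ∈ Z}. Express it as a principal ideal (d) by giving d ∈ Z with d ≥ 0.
(344, 224) = (8); d = 8

In the PID Z, (a, b) is generated by gcd(a, b). Compute gcd(344, 224) with the extended Euclidean algorithm, tracking rows (r, s, t) with s·344 + t·224 = r:
  row A: (344, 1, 0)   [1·344 + 0·224 = 344]
  row B: (224, 0, 1)   [0·344 + 1·224 = 224]
  344 = 1·224 + 120   → row C = row A − 1·row B = (120, 1, −1)   [check: 1·344 − 1·224 = 120]
  224 = 1·120 + 104   → row D = row B − 1·row C = (104, −1, 2)   [check: −1·344 + 2·224 = 104]
  120 = 1·104 + 16   → row E = row C − 1·row D = (16, 2, −3)   [check: 2·344 − 3·224 = 16]
  104 = 6·16 + 8   → row F = row D − 6·row E = (8, −13, 20)   [check: −13·344 + 20·224 = 8]
  16 = 2·8 + 0   → remainder 0, stop. gcd = 8 (last nonzero row F).
So gcd(344, 224) = 8, with Bézout identity −13·344 + 20·224 = 8. Containment (⊇): the Bézout identity exhibits 8 as an element of (344, 224), giving (8) ⊆ (344, 224). Containment (⊆): since 8 | 344 and 8 | 224 (344 = 8·43, 224 = 8·28), every Z-linear combination of 344 and 224 is divisible by 8, so (344, 224) ⊆ (8). Therefore (344, 224) = (8), d = 8.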